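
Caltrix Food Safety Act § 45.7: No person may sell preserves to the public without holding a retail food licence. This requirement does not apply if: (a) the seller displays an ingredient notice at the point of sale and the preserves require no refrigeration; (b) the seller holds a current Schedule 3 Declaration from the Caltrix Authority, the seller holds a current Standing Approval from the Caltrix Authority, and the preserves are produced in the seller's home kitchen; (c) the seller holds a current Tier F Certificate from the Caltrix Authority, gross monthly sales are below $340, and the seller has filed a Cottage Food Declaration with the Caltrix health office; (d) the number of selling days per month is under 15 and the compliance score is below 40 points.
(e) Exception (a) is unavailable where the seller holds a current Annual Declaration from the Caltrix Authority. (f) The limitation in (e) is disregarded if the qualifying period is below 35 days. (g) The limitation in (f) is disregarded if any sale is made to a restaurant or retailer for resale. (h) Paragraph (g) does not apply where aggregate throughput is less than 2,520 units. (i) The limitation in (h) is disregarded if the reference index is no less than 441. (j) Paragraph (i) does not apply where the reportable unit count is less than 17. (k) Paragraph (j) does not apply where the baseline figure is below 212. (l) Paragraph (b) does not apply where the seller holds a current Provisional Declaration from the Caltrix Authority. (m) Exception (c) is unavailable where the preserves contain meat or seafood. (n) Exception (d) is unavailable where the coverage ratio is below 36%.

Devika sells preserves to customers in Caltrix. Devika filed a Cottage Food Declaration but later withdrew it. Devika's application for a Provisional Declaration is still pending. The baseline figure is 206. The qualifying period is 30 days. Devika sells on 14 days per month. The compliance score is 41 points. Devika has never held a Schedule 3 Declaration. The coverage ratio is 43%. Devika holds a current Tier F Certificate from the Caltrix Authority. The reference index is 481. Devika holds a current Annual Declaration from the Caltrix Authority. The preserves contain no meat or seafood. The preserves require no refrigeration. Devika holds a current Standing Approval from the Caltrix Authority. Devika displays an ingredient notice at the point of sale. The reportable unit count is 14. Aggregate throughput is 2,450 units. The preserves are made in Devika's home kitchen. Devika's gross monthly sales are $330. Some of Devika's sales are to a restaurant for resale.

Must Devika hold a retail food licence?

All of (a)'s requirements are met (an ingredient notice is displayed; the preserves are shelf-stable). However, paragraphs (e)–(k) must be considered: (e) is triggered — a current Annual Declaration is held. (f) would limit (e) — the qualifying period is 30 days, below the 35 days limit — but (g) sets (f) aside: (g) operates — some sales are to a restaurant for resale. (h) applies (aggregate throughput is 2,450 units, less than the 2,520 units limit), but is displaced by (i): (i) applies — the reference index is 481, meeting the 441 threshold. (j) is engaged (the reportable unit count is 14, less than the 17 limit), but yields to (k): (k) operates — the baseline figure is 206, below the 212 limit. So (a) is unavailable.
Exception (b) fails — there is no Schedule 3 Declaration in force.
Exception (c) requires that the seller has filed a Cottage Food Declaration with the Caltrix health office; but the Cottage Food Declaration was withdrawn, so (c) is unavailable.
Exception (d) requires that the compliance score is below 40 points; but the compliance score is 41 points, not below 40 points, so (d) is unavailable.
Every exception is unavailable, so the rule governs.

Yes — Devika must hold a retail food licence.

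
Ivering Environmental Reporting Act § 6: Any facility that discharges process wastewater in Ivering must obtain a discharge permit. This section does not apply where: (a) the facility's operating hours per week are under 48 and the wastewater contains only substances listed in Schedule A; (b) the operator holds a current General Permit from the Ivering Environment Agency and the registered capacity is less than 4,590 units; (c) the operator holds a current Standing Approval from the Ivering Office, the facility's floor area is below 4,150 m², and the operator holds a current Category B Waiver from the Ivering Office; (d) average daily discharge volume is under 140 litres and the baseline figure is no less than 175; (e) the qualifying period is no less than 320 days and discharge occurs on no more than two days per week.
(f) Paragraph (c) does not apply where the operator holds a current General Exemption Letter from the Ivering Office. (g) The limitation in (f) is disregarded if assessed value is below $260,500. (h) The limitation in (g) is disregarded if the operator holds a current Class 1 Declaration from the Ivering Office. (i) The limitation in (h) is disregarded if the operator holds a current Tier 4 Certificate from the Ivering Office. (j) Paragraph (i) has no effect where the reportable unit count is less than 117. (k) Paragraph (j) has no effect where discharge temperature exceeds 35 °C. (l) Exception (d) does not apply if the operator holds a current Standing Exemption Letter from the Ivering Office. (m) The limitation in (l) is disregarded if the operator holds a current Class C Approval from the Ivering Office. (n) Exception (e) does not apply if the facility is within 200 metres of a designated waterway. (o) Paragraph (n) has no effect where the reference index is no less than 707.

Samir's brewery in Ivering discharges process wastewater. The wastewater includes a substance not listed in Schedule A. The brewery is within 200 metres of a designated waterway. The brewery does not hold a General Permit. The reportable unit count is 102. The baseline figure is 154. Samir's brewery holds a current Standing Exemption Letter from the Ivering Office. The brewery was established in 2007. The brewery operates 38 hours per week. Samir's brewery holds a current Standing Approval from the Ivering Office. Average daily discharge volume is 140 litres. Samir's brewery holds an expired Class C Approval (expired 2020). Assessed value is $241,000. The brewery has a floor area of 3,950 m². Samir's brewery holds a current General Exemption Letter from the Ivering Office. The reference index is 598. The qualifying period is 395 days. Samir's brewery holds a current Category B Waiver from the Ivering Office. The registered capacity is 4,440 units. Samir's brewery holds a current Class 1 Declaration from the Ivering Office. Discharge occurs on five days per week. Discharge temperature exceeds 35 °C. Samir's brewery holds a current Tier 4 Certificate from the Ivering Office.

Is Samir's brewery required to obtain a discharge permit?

No — exception (c) applies; Samir's brewery is not required to obtain a discharge permit.

Exception (a) fails — the wastewater includes a non-Schedule-A substance.
Exception (b) does not apply: no General Permit is held.
Exception (c): a current Standing Approval is held; the facility's floor area is 3,950 m², below the 4,150 m² limit; a current Category B Waiver is held — every condition holds. Considering the limiting provisions: (f) is engaged (a current General Exemption Letter is held), but yields to (g): (g) operates against (f): assessed value is $241,000, below the $260,500 limit. (h) is triggered (a current Class 1 Declaration is held), but yields to (i): (i) is triggered — a current Tier 4 Certificate is held. (j) would limit (i) — the reportable unit count is 102, less than the 117 limit — but (k) sets (j) aside: (k) is engaged — discharge temperature exceeds 35 °C. So (c) applies.
Exception (d) requires that average daily discharge volume is under 140 litres; but average daily discharge volume is 140 litres, not under 140 litres, so (d) is unavailable.
Exception (e) requires that discharge occurs on no more than two days per week; but discharge occurs on five days per week, so (e) is unavailable.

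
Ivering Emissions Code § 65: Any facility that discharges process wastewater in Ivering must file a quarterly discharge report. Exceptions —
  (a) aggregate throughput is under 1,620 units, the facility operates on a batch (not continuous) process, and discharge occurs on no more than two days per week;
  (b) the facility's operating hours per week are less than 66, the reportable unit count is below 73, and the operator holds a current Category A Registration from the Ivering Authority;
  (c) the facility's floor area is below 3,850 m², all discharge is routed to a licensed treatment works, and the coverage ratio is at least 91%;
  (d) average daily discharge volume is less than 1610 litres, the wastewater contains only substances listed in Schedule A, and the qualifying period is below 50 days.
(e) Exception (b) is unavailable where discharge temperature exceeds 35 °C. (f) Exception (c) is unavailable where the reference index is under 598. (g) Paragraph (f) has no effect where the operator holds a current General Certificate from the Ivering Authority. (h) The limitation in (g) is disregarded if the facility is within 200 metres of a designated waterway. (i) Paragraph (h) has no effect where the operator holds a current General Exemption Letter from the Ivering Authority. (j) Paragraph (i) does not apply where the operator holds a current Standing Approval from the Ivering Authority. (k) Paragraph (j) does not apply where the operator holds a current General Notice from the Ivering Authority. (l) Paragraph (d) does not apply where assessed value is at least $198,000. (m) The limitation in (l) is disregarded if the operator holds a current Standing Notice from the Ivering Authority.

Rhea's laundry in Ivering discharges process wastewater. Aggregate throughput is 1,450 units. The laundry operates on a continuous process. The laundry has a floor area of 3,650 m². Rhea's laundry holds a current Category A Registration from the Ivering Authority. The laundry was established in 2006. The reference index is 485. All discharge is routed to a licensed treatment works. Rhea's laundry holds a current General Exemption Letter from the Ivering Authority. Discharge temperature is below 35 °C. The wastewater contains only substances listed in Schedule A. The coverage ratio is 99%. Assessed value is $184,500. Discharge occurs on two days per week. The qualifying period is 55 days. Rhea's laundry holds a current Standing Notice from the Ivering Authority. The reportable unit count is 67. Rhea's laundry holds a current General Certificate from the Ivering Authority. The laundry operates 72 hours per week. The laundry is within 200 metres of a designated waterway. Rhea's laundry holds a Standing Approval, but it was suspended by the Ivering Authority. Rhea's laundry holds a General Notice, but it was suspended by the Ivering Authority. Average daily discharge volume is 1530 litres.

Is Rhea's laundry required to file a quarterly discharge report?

No — exception (c) applies; Rhea's laundry is not required to file a quarterly discharge report.

Exception (a) does not apply: the facility operates on a continuous process.
Exception (b) does not apply: the facility's operating hours per week are 72, not less than 66.
Exception (c): the facility's floor area is 3,650 m², below the 3,850 m² limit; discharge is routed to a licensed treatment works; the coverage ratio is 99%, meeting the 91% threshold — every condition holds. As to paragraphs (f)–(k): (f) would limit (c) — the reference index is 485, under the 598 limit — but (g) sets (f) aside: (g) operates against (f): a current General Certificate is held. (h) would limit (g) — the laundry is within 200 m of a designated waterway — but (i) sets (h) aside: (i) applies — a current General Exemption Letter is held. (j), which would lift (i), is not triggered — there is no Standing Approval in force. Exception (c) stands.
Exception (d) does not apply: the qualifying period is 55 days, not below 50 days.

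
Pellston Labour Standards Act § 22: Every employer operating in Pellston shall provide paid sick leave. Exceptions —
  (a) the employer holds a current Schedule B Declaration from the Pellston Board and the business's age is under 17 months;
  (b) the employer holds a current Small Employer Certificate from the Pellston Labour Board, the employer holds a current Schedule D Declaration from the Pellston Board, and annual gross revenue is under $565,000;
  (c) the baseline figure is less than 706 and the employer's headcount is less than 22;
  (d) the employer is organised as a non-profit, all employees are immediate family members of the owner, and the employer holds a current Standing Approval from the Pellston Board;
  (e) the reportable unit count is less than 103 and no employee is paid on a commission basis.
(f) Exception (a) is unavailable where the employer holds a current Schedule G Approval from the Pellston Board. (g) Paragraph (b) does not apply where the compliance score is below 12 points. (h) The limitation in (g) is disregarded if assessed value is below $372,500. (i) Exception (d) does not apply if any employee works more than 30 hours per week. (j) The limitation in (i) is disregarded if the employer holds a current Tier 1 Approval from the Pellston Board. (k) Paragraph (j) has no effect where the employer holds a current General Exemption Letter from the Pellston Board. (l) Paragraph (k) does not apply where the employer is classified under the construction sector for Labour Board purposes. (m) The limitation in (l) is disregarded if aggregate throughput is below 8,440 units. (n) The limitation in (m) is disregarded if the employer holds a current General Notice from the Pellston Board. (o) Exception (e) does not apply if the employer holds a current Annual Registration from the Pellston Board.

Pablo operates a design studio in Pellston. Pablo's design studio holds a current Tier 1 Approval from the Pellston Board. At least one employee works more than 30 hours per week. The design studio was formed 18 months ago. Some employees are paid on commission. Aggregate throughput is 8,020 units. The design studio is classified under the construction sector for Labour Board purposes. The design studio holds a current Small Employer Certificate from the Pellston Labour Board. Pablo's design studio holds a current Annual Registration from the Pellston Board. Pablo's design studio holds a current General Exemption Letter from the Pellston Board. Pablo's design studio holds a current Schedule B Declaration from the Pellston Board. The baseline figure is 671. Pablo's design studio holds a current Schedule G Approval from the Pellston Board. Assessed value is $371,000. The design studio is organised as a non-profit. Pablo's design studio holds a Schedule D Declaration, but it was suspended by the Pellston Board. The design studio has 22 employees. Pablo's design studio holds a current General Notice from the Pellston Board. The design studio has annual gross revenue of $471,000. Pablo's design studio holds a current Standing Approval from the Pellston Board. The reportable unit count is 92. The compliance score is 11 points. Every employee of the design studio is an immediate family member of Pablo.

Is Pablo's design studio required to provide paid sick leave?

No — exception (d) applies; Pablo's design studio is not required to provide paid sick leave.

Exception (a) requires that the business's age is under 17 months; but the business's age is 18 months, not under 17 months, so (a) is unavailable.
Exception (b) requires that the employer holds a current Schedule D Declaration from the Pellston Board; but there is no Schedule D Declaration in force, so (b) is unavailable.
Exception (c) does not apply: the employer's headcount is 22, not less than 22.
Exception (d): the employer is a non-profit; every employee is an immediate family member; a current Standing Approval is held — every condition holds. Considering the limiting provisions: (i) would limit (d) — at least one employee exceeds 30 hours/week — but (j) sets (i) aside: (j) operates against (i): a current Tier 1 Approval is held. (k) applies (a current General Exemption Letter is held), but is overridden by (l): (l) operates — the design studio is classified under the construction sector. (m) would limit (l) — aggregate throughput is 8,020 units, below the 8,440 units limit — but (n) sets (m) aside: (n) is engaged — a current General Notice is held. Exception (d) stands.
Exception (e) requires that no employee is paid on a commission basis; but some employees are paid on commission, so (e) is unavailable.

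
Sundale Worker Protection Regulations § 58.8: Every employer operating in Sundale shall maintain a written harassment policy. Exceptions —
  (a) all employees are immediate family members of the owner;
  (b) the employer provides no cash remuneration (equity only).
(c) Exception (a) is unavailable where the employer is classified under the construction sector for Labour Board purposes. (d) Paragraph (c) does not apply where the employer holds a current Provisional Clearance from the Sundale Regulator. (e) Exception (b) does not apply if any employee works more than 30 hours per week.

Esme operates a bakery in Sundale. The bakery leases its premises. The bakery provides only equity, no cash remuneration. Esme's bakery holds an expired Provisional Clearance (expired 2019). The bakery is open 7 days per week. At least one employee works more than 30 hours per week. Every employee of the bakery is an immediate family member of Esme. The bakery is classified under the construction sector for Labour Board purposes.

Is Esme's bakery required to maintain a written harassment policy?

Exception (a) is satisfied on its face — every employee is an immediate family member. Turning to paragraphs (c)–(d): (c) applies — the bakery is classified under the construction sector. (d), which would lift (c), does not operate here — the Provisional Clearance is not current. So (a) is unavailable.
Exception (b) is satisfied on its face — remuneration is equity-only. Turning to paragraph (e): (e) operates against (b): at least one employee exceeds 30 hours/week. Exception (b) does not apply.
No exception is made out. Esme's bakery falls within the general rule.

Yes — Esme's bakery must maintain a written harassment policy.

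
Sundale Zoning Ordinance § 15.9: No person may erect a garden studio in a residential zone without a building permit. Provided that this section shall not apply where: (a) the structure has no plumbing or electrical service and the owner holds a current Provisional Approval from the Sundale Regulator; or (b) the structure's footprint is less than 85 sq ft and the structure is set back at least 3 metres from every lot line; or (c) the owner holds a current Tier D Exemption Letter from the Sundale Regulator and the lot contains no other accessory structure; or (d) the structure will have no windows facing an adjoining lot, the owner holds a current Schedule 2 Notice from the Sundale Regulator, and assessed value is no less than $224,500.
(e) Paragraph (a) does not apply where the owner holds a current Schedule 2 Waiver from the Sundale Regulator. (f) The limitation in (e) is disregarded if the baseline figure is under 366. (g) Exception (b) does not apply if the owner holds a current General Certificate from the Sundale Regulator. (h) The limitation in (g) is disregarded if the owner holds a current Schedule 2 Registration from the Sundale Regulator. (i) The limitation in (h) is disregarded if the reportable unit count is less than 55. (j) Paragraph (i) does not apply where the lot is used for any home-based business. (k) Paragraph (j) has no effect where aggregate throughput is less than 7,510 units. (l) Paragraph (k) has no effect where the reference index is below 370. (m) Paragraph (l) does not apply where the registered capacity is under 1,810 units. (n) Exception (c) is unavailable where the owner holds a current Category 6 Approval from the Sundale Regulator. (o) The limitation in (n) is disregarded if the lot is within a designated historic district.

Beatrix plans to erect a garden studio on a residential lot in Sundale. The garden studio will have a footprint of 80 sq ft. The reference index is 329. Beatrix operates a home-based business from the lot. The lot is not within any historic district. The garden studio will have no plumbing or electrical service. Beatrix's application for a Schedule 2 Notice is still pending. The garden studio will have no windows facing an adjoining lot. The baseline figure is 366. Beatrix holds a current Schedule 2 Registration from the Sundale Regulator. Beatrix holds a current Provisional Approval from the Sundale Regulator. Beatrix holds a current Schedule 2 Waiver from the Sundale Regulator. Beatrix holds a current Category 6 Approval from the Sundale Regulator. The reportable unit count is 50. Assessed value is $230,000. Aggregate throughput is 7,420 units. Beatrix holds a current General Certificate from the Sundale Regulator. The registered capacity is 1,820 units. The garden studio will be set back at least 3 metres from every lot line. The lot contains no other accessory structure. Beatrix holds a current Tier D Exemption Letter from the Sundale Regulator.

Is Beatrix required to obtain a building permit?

No — exception (b) applies; Beatrix does not need a building permit.

All of (a)'s requirements are met (there is no plumbing or electrical service; a current Provisional Approval is held). But: (e) operates against (a): a current Schedule 2 Waiver is held. (f) does not operate here (the baseline figure is 366, not under 366), so (e) stands. Exception (a) does not apply.
All of (b)'s requirements are met (the structure's footprint is 80 sq ft, less than the 85 sq ft limit; the setback is at least 3 m on every side). Under paragraphs (g)–(m): (g) is engaged (a current General Certificate is held), but yields to (h): (h) is triggered — a current Schedule 2 Registration is held. (i) is engaged (the reportable unit count is 50, less than the 55 limit), but is displaced by (j): (j) is triggered — a home-based business operates on the lot. (k) operates (aggregate throughput is 7,420 units, less than the 7,510 units limit), but is overridden by (l): (l) operates — the reference index is 329, below the 370 limit. (m), which would lift (l), is not engaged — the registered capacity is 1,820 units, not under 1,810 units. (b) remains available.
Exception (c): a current Tier D Exemption Letter is held; the lot has no other accessory structure — every condition holds. But applying paragraphs (n)–(o): (n) operates against (c): a current Category 6 Approval is held. (o), which would lift (n), is not engaged — the lot is not in a historic district. (c) is therefore removed.
Exception (d) fails — no current Schedule 2 Notice is held.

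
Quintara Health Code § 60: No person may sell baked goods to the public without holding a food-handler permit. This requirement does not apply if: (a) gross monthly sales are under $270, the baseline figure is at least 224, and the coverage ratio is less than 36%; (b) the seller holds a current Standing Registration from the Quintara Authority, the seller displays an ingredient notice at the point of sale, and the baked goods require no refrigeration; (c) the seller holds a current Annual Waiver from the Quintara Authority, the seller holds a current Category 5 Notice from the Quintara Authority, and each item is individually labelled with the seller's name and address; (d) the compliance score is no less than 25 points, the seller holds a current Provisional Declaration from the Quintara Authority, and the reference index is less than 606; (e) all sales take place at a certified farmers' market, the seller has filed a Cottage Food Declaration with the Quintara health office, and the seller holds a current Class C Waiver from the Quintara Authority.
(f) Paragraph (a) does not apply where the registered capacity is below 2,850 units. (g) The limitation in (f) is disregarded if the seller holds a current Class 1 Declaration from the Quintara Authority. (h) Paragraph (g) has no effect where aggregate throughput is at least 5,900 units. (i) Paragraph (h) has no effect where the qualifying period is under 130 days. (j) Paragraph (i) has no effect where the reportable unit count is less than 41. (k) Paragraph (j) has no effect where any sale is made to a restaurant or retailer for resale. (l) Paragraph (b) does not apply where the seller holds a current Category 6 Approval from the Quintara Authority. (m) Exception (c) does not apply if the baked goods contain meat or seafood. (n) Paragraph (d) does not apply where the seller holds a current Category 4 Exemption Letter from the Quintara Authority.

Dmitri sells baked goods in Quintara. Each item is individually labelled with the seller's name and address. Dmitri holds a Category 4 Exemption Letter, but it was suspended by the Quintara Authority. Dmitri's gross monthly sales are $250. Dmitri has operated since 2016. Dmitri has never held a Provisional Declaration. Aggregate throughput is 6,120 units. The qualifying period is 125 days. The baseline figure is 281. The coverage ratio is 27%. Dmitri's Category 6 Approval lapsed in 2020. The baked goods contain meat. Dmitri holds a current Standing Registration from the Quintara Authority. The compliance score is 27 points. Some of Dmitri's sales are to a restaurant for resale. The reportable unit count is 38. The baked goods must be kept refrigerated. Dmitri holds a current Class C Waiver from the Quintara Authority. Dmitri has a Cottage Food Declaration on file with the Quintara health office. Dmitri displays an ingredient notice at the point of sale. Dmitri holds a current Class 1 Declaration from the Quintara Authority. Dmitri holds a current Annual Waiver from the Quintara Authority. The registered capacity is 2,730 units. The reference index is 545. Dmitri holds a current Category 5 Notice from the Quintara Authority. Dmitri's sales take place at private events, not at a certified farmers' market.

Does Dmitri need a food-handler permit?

All of (a)'s requirements are met (gross monthly sales are $250, under the $270 limit; the baseline figure is 281, meeting the 224 threshold; the coverage ratio is 27%, less than the 36% limit). Under paragraphs (f)–(k): (f) would limit (a) — the registered capacity is 2,730 units, below the 2,850 units limit — but (g) sets (f) aside: (g) is engaged — a current Class 1 Declaration is held. (h) would limit (g) — aggregate throughput is 6,120 units, meeting the 5,900 units threshold — but (i) sets (h) aside: (i) operates against (h): the qualifying period is 125 days, under the 130 days limit. (j) applies (the reportable unit count is 38, less than the 41 limit), but is displaced by (k): (k) applies — some sales are to a restaurant for resale. So (a) applies.
Exception (b) does not apply: the baked goods require refrigeration.
Exception (c)'s conditions are all satisfied: a current Annual Waiver is held; a current Category 5 Notice is held; items are individually labelled. Turning to paragraph (m): (m) applies — the baked goods contain meat. (c) is therefore removed.
Exception (d) fails — the Provisional Declaration is not current.
Exception (e) requires that all sales take place at a certified farmers' market; but sales are at private events, not a certified farmers' market, so (e) is unavailable.

No — exception (a) applies; Dmitri is not required to hold a food-handler permit.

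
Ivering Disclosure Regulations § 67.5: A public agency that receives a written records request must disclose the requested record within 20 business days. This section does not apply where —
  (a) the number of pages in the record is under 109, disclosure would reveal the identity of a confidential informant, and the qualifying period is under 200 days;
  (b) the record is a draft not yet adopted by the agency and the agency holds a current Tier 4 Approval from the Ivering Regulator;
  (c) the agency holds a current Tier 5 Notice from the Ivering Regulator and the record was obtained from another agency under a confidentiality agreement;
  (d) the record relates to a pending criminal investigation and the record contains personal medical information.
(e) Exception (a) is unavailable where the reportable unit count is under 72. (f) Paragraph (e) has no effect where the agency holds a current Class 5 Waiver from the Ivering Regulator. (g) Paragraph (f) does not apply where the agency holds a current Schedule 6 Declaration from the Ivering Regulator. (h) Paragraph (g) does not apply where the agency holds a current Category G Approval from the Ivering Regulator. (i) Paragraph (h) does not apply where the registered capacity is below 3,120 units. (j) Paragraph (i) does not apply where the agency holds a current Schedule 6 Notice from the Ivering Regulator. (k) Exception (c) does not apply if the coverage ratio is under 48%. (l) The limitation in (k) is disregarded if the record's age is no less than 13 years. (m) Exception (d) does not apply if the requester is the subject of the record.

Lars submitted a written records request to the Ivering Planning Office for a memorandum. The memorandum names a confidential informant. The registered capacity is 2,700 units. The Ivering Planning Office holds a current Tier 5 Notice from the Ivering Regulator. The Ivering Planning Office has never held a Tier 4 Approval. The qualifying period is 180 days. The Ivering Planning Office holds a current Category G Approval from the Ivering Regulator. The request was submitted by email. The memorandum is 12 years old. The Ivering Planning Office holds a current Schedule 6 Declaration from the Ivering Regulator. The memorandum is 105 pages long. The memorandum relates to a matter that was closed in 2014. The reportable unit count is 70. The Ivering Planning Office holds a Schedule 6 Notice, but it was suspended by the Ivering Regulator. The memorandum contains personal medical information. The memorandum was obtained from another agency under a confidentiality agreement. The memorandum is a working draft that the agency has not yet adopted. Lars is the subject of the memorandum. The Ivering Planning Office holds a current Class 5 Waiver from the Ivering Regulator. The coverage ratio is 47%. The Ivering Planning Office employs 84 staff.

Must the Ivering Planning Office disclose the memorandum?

Exception (a)'s conditions are all satisfied: the number of pages in the record is 105, under the 109 limit; the memorandum names a confidential informant; the qualifying period is 180 days, under the 200 days limit. However, paragraphs (e)–(j) must be considered: (e) operates against (a): the reportable unit count is 70, under the 72 limit. (f) is triggered (a current Class 5 Waiver is held), but is set aside by (g): (g) operates — a current Schedule 6 Declaration is held. (h) would limit (g) — a current Category G Approval is held — but (i) sets (h) aside: (i) applies — the registered capacity is 2,700 units, below the 3,120 units limit. (j), which would lift (i), is not engaged — there is no Schedule 6 Notice in force. Exception (a) does not apply.
Exception (b) does not apply: the Tier 4 Approval is not current.
Exception (c): a current Tier 5 Notice is held; the memorandum was obtained under a confidentiality agreement — every condition holds. Turning to paragraphs (k)–(l): (k) operates — the coverage ratio is 47%, under the 48% limit. (l) is not triggered (the record's age is 12 years, short of 13 years), so (k) stands. (c) is therefore removed.
Exception (d) does not apply: the memorandum relates to a closed matter.
No exception displaces § 67.5.

Yes — the Ivering Planning Office must disclose the memorandum.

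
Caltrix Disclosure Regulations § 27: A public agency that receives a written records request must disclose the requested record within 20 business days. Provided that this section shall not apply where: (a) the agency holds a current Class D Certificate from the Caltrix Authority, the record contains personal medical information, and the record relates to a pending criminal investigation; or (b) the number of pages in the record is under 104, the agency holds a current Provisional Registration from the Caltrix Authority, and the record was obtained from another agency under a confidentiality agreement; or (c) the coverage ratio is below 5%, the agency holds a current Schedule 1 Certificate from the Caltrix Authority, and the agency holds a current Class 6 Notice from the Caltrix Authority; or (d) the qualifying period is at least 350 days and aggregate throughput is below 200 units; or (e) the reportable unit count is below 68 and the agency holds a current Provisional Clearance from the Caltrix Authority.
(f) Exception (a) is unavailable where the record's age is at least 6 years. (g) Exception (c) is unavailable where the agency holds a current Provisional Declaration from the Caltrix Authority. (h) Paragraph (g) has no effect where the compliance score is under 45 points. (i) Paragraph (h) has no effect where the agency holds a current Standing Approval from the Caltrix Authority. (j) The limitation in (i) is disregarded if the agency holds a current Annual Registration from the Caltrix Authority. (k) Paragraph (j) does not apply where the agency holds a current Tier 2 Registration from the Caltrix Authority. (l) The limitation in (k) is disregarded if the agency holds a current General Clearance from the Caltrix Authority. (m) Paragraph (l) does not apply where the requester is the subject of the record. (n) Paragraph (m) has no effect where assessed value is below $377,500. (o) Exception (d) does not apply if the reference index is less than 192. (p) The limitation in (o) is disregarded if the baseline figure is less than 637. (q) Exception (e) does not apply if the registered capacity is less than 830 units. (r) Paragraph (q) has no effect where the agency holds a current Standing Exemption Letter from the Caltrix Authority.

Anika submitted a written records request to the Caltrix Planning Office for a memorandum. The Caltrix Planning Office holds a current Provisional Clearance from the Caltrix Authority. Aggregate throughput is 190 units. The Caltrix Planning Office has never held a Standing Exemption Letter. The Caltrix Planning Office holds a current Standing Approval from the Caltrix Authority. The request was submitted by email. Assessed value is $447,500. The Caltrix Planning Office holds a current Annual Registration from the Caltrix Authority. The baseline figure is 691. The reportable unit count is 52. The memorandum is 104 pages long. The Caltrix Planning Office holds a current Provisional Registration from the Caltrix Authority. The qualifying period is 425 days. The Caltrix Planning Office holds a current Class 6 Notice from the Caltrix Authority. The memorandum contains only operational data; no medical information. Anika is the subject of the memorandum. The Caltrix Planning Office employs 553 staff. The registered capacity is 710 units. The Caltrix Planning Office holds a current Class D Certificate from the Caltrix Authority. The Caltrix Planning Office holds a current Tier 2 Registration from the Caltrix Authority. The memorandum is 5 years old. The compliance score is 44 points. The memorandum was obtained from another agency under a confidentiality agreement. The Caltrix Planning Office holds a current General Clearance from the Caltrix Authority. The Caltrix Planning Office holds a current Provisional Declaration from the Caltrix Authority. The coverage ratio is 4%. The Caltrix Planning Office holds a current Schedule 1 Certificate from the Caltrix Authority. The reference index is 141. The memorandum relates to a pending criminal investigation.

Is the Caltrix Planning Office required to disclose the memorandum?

Exception (a) requires that the record contains personal medical information; but the memorandum contains only operational data, so (a) is unavailable.
Exception (b) fails — the number of pages in the record is 104, not under 104.
Exception (c)'s conditions are all satisfied: the coverage ratio is 4%, below the 5% limit; a current Schedule 1 Certificate is held; a current Class 6 Notice is held. Turning to paragraphs (g)–(n): (g) is engaged — a current Provisional Declaration is held. (h) is engaged (the compliance score is 44 points, under the 45 points limit), but yields to (i): (i) operates against (h): a current Standing Approval is held. (j) applies (a current Annual Registration is held), but yields to (k): (k) operates against (j): a current Tier 2 Registration is held. (l) is triggered (a current General Clearance is held), but is itself disapplied by (m): (m) operates — Anika is the subject of the memorandum. (n) is not triggered (assessed value is $447,500, not below $377,500), so (m) stands. Exception (c) does not apply.
Exception (d): the qualifying period is 425 days, meeting the 350 days threshold; aggregate throughput is 190 units, below the 200 units limit — every condition holds. But applying paragraphs (o)–(p): (o) applies — the reference index is 141, less than the 192 limit. (p) is inapplicable (the baseline figure is 691, not less than 637), so (o) stands. So (d) is unavailable.
All of (e)'s requirements are met (the reportable unit count is 52, below the 68 limit; a current Provisional Clearance is held). However, paragraphs (q)–(r) must be considered: (q) operates against (e): the registered capacity is 710 units, less than the 830 units limit. (r) is inapplicable (no current Standing Exemption Letter is held), so (q) stands. (e) is therefore removed.
No exception is made out. the Caltrix Planning Office falls within the general rule.

Yes — the Caltrix Planning Office must disclose the memorandum.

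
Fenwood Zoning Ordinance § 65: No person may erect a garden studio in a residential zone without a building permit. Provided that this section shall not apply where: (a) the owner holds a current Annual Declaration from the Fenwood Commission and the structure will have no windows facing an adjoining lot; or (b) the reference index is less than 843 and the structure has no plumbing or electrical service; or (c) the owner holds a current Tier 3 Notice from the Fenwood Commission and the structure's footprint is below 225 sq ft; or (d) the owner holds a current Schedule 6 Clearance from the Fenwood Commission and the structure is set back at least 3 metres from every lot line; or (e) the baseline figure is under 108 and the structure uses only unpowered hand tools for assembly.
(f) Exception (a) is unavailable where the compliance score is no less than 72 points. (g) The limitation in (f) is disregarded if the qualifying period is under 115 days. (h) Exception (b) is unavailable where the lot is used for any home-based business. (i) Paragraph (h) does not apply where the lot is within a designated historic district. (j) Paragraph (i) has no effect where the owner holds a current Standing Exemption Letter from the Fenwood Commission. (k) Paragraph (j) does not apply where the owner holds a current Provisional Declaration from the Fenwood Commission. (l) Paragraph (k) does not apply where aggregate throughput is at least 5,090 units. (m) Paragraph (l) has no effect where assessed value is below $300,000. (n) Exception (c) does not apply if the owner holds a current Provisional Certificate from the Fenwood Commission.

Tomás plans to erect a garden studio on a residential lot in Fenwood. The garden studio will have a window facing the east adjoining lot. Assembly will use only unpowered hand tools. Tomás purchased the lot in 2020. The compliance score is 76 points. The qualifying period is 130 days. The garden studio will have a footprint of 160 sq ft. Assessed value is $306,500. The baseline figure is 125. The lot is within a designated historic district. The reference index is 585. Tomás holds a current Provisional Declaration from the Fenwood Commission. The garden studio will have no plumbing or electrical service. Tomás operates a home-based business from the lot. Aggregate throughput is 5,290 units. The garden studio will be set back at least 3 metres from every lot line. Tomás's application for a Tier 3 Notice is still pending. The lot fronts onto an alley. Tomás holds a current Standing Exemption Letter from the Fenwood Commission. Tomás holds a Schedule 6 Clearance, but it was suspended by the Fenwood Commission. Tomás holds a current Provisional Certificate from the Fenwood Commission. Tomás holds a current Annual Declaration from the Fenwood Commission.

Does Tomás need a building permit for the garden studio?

Yes — Tomás must obtain a building permit.

Exception (a) fails — a window faces an adjoining lot.
Exception (b) is satisfied on its face — the reference index is 585, less than the 843 limit; there is no plumbing or electrical service. But: (h) operates — a home-based business operates on the lot. (i) would limit (h) — the lot is in a historic district — but (j) sets (i) aside: (j) is triggered — a current Standing Exemption Letter is held. (k) would limit (j) — a current Provisional Declaration is held — but (l) sets (k) aside: (l) is triggered — aggregate throughput is 5,290 units, meeting the 5,090 units threshold. (m) does not operate here (assessed value is $306,500, not below $300,000), so (l) stands. So (b) is unavailable.
Exception (c) requires that the owner holds a current Tier 3 Notice from the Fenwood Commission; but the Tier 3 Notice is not current, so (c) is unavailable.
Exception (d) does not apply: there is no Schedule 6 Clearance in force.
Exception (e) requires that the baseline figure is under 108; but the baseline figure is 125, not under 108, so (e) is unavailable.
Every exception is unavailable, so the rule governs.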